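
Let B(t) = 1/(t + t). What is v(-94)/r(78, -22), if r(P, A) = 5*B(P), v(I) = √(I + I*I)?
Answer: 156*√8742/5 ≈ 2917.2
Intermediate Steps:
B(t) = 1/(2*t)
v(I) = √(I + I²)
r(P, A) = 5/(2*P) (r(P, A) = 5*(1/(2*P)) = 5/(2*P))
v(-94)/r(78, -22) = √(-94*(1 - 94))/(((5/2)/78)) = √(-94*(-93))/(((5/2)*(1/78))) = √8742/(5/156) = √8742*(156/5) = 156*√8742/5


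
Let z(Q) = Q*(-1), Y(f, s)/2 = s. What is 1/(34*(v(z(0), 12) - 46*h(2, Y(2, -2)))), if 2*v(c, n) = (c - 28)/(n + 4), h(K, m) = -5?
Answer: 4/31161 ≈ 0.00012837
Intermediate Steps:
Y(f, s) = 2*s
z(Q) = -Q
v(c, n) = (-28 + c)/(2*(4 + n)) (v(c, n) = ((c - 28)/(n + 4))/2 = ((-28 + c)/(4 + n))/2 = (-28 + c)/(2*(4 + n)))
1/(34*(v(z(0), 12) - 46*h(2, Y(2, -2)))) = 1/(34*((-28 - 1*0)/(2*(4 + 12)) - 46*(-5))) = 1/(34*((½)*(-28 + 0)/16 + 230)) = 1/(34*((½)*(1/16)*(-28) + 230)) = 1/(34*(-7/8 + 230)) = 1/(34*(1833/8)) = 1/(31161/4) = 4/31161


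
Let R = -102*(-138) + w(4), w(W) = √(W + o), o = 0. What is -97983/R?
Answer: -97983/14078 ≈ -6.9600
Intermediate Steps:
w(W) = √W (w(W) = √(W + 0) = √W)
R = 14078 (R = -102*(-138) + √4 = 14076 + 2 = 14078)
-97983/R = -97983/14078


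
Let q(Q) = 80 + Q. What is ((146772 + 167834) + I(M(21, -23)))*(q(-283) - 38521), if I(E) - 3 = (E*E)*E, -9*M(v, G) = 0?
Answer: -12182918916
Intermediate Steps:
M(v, G) = 0 (M(v, G) = -1/9*0 = 0)
I(E) = 3 + E**3 (I(E) = 3 + (E*E)*E = 3 + E**2*E = 3 + E**3)
((146772 + 167834) + I(M(21, -23)))*(q(-283) - 38521) = ((146772 + 167834) + (3 + 0**3))*((80 - 283) - 38521) = (314606 + (3 + 0))*(-203 - 38521) = (314606 + 3)*(-38724) = 314609*(-38724) = -12182918916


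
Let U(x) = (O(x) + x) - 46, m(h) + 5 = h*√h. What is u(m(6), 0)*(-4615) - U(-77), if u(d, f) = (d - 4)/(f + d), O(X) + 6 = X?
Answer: -749819/191 + 110760*√6/191 ≈ -2505.3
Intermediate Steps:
m(h) = -5 + h^(3/2) (m(h) = -5 + h*√h = -5 + h^(3/2))
O(X) = -6 + X
u(d, f) = (-4 + d)/(d + f)
U(x) = -52 + 2*x (U(x) = ((-6 + x) + x) - 46 = (-6 + 2*x) - 46 = -52 + 2*x)
u(m(6), 0)*(-4615) - U(-77) = ((-4 + (-5 + 6^(3/2)))/((-5 + 6^(3/2)) + 0))*(-4615) - (-52 + 2*(-77)) = ((-4 + (-5 + 6*√6))/((-5 + 6*√6) + 0))*(-4615) - (-52 - 154) = ((-9 + 6*√6)/(-5 + 6*√6))*(-4615) - 1*(-206) = -4615*(-9 + 6*√6)/(-5 + 6*√6) + 206 = 206 - 4615*(-9 + 6*√6)/(-5 + 6*√6)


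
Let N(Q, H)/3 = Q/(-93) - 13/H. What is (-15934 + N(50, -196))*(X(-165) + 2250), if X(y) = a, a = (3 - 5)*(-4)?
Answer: -109313816175/3038 ≈ -3.5982e+7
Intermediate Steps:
a = 8 (a = -2*(-4) = 8)
X(y) = 8
N(Q, H) = -39/H - Q/31 (N(Q, H) = 3*(Q/(-93) - 13/H) = 3*(Q*(-1/93) - 13/H) = 3*(-Q/93 - 13/H) = 3*(-13/H - Q/93) = -39/H - Q/31)
(-15934 + N(50, -196))*(X(-165) + 2250) = (-15934 + (-39/(-196) - 1/31*50))*(8 + 2250) = (-15934 + (-39*(-1/196) - 50/31))*2258 = (-15934 + (39/196 - 50/31))*2258 = (-15934 - 8591/6076)*2258 = -96823575/6076*2258 = -109313816175/3038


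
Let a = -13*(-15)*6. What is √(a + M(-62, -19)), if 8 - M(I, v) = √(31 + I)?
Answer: √(1178 - I*√31) ≈ 34.322 - 0.08111*I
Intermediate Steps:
a = 1170 (a = 195*6 = 1170)
M(I, v) = 8 - √(31 + I)
√(a + M(-62, -19)) = √(1170 + (8 - √(31 - 62))) = √(1170 + (8 - √(-31))) = √(1170 + (8 - I*√31)) = √(1178 - I*√31)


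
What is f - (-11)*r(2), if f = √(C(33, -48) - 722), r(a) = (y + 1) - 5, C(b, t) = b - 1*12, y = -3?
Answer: -77 + I*√701 ≈ -77.0 + 26.476*I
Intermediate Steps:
C(b, t) = -12 + b (C(b, t) = b - 12 = -12 + b)
r(a) = -7 (r(a) = (-3 + 1) - 5 = -2 - 5 = -7)
f = I*√701 (f = √((-12 + 33) - 722) = √(21 - 722) = √(-701) = I*√701 ≈ 26.476*I)
f - (-11)*r(2) = I*√701 - (-11)*(-7) = I*√701 - 1*77 = I*√701 - 77 = -77 + I*√701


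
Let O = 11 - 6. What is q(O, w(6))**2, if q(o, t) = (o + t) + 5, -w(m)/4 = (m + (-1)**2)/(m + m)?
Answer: 529/9 ≈ 58.778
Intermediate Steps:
w(m) = -2*(1 + m)/m (w(m) = -4*(m + (-1)**2)/(m + m) = -4*(m + 1)/(2*m) = -4*(1 + m)*1/(2*m) = -2*(1 + m)/m)
O = 5
q(o, t) = 5 + o + t
q(O, w(6))**2 = (5 + 5 + (-2 - 2/6))**2 = (5 + 5 + (-2 - 2*1/6))**2 = (5 + 5 + (-2 - 1/3))**2 = (5 + 5 - 7/3)**2 = (23/3)**2 = 529/9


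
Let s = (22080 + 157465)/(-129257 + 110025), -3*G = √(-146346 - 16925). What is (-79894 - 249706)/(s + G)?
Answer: 10243007202816000/60679143697529 - 365727281971200*I*√163271/60679143697529 ≈ 168.81 - 2435.4*I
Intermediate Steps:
G = -I*√163271/3 (G = -√(-146346 - 16925)/3 = -I*√163271/3 ≈ -134.69*I)
s = -179545/19232 (s = 179545/(-19232) = 179545*(-1/19232) = -179545/19232 ≈ -9.3357)
(-79894 - 249706)/(s + G) = (-79894 - 249706)/(-179545/19232 - I*√163271/3) = -329600/(-179545/19232 - I*√163271/3)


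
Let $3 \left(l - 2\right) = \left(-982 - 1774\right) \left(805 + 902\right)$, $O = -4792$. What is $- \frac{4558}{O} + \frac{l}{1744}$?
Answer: $- \frac{469167697}{522328} \approx -898.22$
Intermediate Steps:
$l = -1568162$ ($l = 2 + \frac{\left(-982 - 1774\right) \left(805 + 902\right)}{3} = 2 + \frac{\left(-2756\right) 1707}{3} = 2 + \frac{1}{3} \left(-4704492\right) = 2 - 1568164 = -1568162$)
$- \frac{4558}{O} + \frac{l}{1744} = - \frac{4558}{-4792} - \frac{1568162}{1744} = \left(-4558\right) \left(- \frac{1}{4792}\right) - \frac{784081}{872} = \frac{2279}{2396} - \frac{784081}{872} = - \frac{469167697}{522328}$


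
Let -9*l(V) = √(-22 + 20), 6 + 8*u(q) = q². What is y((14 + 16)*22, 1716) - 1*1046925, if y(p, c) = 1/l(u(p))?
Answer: -1046925 + 9*I*√2/2 ≈ -1.0469e+6 + 6.364*I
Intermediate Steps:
u(q) = -¾ + q²/8
l(V) = -I*√2/9 (l(V) = -√(-22 + 20)/9 = -I*√2/9)
y(p, c) = 9*I*√2/2 (y(p, c) = 1/(-I*√2/9) = 9*I*√2/2)
y((14 + 16)*22, 1716) - 1*1046925 = 9*I*√2/2 - 1*1046925 = 9*I*√2/2 - 1046925 = -1046925 + 9*I*√2/2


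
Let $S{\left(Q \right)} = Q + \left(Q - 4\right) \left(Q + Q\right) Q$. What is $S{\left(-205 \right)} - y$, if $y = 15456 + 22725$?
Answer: $-17604836$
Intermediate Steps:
$y = 38181$
$S{\left(Q \right)} = Q + 2 Q^{2} \left(-4 + Q\right)$ ($S{\left(Q \right)} = Q + \left(-4 + Q\right) 2 Q Q = Q + 2 Q \left(-4 + Q\right) Q = Q + 2 Q^{2} \left(-4 + Q\right)$)
$S{\left(-205 \right)} - y = - 205 \left(1 - -1640 + 2 \left(-205\right)^{2}\right) - 38181 = - 205 \left(1 + 1640 + 2 \cdot 42025\right) - 38181 = - 205 \left(1 + 1640 + 84050\right) - 38181 = \left(-205\right) 85691 - 38181 = -17566655 - 38181 = -17604836$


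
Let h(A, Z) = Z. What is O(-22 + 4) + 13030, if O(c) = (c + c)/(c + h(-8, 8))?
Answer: 65168/5 ≈ 13034.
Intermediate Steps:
O(c) = 2*c/(8 + c) (O(c) = (c + c)/(c + 8) = (2*c)/(8 + c) = 2*c/(8 + c))
O(-22 + 4) + 13030 = 2*(-22 + 4)/(8 + (-22 + 4)) + 13030 = 2*(-18)/(8 - 18) + 13030 = 2*(-18)/(-10) + 13030 = 2*(-18)*(-⅒) + 13030 = 18/5 + 13030 = 65168/5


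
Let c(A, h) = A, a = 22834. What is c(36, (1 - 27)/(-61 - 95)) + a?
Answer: 22870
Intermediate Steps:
c(36, (1 - 27)/(-61 - 95)) + a = 36 + 22834 = 22870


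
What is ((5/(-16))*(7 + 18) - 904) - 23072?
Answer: -383741/16 ≈ -23984.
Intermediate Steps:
((5/(-16))*(7 + 18) - 904) - 23072 = ((5*(-1/16))*25 - 904) - 23072 = (-5/16*25 - 904) - 23072 = (-125/16 - 904) - 23072 = -14589/16 - 23072 = -383741/16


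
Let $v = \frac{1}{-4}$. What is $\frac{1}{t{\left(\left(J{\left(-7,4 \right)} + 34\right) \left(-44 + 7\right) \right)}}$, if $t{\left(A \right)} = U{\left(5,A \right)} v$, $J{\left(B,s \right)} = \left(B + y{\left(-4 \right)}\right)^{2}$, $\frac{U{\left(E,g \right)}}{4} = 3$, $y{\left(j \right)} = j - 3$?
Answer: $- \frac{1}{3} \approx -0.33333$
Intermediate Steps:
$y{\left(j \right)} = -3 + j$ ($y{\left(j \right)} = j - 3 = -3 + j$)
$U{\left(E,g \right)} = 12$ ($U{\left(E,g \right)} = 4 \cdot 3 = 12$)
$v = - \frac{1}{4} \approx -0.25$
$J{\left(B,s \right)} = \left(-7 + B\right)^{2}$ ($J{\left(B,s \right)} = \left(B - 7\right)^{2} = \left(-7 + B\right)^{2}$)
$t{\left(A \right)} = -3$ ($t{\left(A \right)} = 12 \left(- \frac{1}{4}\right) = -3$)
$\frac{1}{t{\left(\left(J{\left(-7,4 \right)} + 34\right) \left(-44 + 7\right) \right)}} = \frac{1}{-3} = - \frac{1}{3}$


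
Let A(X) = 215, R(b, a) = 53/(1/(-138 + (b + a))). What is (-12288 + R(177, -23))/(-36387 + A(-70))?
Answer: 2860/9043 ≈ 0.31627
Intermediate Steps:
R(b, a) = -7314 + 53*a + 53*b (R(b, a) = 53/(1/(-138 + (a + b))) = 53/(1/(-138 + a + b)) = 53*(-138 + a + b) = -7314 + 53*a + 53*b)
(-12288 + R(177, -23))/(-36387 + A(-70)) = (-12288 + (-7314 + 53*(-23) + 53*177))/(-36387 + 215) = (-12288 + (-7314 - 1219 + 9381))/(-36172) = (-12288 + 848)*(-1/36172) = -11440*(-1/36172) = 2860/9043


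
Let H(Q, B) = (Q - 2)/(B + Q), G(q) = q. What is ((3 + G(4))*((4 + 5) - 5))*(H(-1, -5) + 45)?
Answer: 1274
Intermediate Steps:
H(Q, B) = (-2 + Q)/(B + Q)
((3 + G(4))*((4 + 5) - 5))*(H(-1, -5) + 45) = ((3 + 4)*((4 + 5) - 5))*((-2 - 1)/(-5 - 1) + 45) = (7*(9 - 5))*(-3/(-6) + 45) = (7*4)*(-1/6*(-3) + 45) = 28*(1/2 + 45) = 28*(91/2) = 1274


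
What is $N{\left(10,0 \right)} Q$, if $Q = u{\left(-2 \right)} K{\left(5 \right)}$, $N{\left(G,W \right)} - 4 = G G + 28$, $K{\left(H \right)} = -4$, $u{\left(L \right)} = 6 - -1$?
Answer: $-3696$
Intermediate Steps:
$u{\left(L \right)} = 7$ ($u{\left(L \right)} = 6 + 1 = 7$)
$N{\left(G,W \right)} = 32 + G^{2}$ ($N{\left(G,W \right)} = 4 + \left(G G + 28\right) = 4 + \left(G^{2} + 28\right) = 4 + \left(28 + G^{2}\right) = 32 + G^{2}$)
$Q = -28$ ($Q = 7 \left(-4\right) = -28$)
$N{\left(10,0 \right)} Q = \left(32 + 10^{2}\right) \left(-28\right) = \left(32 + 100\right) \left(-28\right) = 132 \left(-28\right) = -3696$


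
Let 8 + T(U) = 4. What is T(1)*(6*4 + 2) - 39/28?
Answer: -2951/28 ≈ -105.39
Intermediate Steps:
T(U) = -4 (T(U) = -8 + 4 = -4)
T(1)*(6*4 + 2) - 39/28 = -4*(6*4 + 2) - 39/28 = -4*(24 + 2) - 39*1/28 = -4*26 - 39/28 = -104 - 39/28 = -2951/28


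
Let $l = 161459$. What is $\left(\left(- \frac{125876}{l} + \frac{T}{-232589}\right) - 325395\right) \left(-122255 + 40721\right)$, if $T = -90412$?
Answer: $\frac{142332322455297418362}{5364798193} \approx 2.6531 \cdot 10^{10}$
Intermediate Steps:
$\left(\left(- \frac{125876}{l} + \frac{T}{-232589}\right) - 325395\right) \left(-122255 + 40721\right) = \left(\left(- \frac{125876}{161459} - \frac{90412}{-232589}\right) - 325395\right) \left(-122255 + 40721\right) = \left(\left(\left(-125876\right) \frac{1}{161459} - - \frac{12916}{33227}\right) - 325395\right) \left(-81534\right) = \left(\left(- \frac{125876}{161459} + \frac{12916}{33227}\right) - 325395\right) \left(-81534\right) = \left(- \frac{2097077408}{5364798193} - 325395\right) \left(-81534\right) = \left(- \frac{1745680605088643}{5364798193}\right) \left(-81534\right) = \frac{142332322455297418362}{5364798193}$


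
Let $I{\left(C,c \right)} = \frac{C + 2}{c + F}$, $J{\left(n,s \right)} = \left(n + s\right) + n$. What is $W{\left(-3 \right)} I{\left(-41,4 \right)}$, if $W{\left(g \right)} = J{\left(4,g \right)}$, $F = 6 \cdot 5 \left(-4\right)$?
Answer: $\frac{195}{116} \approx 1.681$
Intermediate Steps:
$J{\left(n,s \right)} = s + 2 n$
$F = -120$ ($F = 30 \left(-4\right) = -120$)
$W{\left(g \right)} = 8 + g$ ($W{\left(g \right)} = g + 2 \cdot 4 = g + 8 = 8 + g$)
$I{\left(C,c \right)} = \frac{2 + C}{-120 + c}$ ($I{\left(C,c \right)} = \frac{C + 2}{c - 120} = \frac{2 + C}{-120 + c}$)
$W{\left(-3 \right)} I{\left(-41,4 \right)} = \left(8 - 3\right) \frac{2 - 41}{-120 + 4} = 5 \frac{1}{-116} \left(-39\right) = 5 \left(\left(- \frac{1}{116}\right) \left(-39\right)\right) = 5 \cdot \frac{39}{116} = \frac{195}{116}$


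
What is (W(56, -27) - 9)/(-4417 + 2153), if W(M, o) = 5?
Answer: 1/566 ≈ 0.0017668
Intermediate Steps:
(W(56, -27) - 9)/(-4417 + 2153) = (5 - 9)/(-4417 + 2153) = -4/(-2264) = -4*(-1/2264) = 1/566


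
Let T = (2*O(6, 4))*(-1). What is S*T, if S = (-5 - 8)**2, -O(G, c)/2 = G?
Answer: 4056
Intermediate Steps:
O(G, c) = -2*G
T = 24 (T = (2*(-2*6))*(-1) = (2*(-12))*(-1) = -24*(-1) = 24)
S = 169 (S = (-13)**2 = 169)
S*T = 169*24 = 4056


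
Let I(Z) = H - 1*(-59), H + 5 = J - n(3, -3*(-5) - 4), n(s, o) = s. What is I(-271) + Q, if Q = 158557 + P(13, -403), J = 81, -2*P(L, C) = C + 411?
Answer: 158685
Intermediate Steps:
P(L, C) = -411/2 - C/2 (P(L, C) = -(C + 411)/2 = -(411 + C)/2 = -411/2 - C/2)
H = 73 (H = -5 + (81 - 1*3) = -5 + (81 - 3) = -5 + 78 = 73)
Q = 158553 (Q = 158557 + (-411/2 - ½*(-403)) = 158557 + (-411/2 + 403/2) = 158557 - 4 = 158553)
I(Z) = 132 (I(Z) = 73 - 1*(-59) = 73 + 59 = 132)
I(-271) + Q = 132 + 158553 = 158685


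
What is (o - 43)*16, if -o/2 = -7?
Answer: -464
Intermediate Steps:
o = 14 (o = -2*(-7) = 14)
(o - 43)*16 = (14 - 43)*16 = -29*16 = -464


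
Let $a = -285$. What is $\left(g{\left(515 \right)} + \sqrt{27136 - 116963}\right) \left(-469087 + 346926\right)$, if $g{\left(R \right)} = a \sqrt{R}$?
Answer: $34815885 \sqrt{515} - 122161 i \sqrt{89827} \approx 7.901 \cdot 10^{8} - 3.6613 \cdot 10^{7} i$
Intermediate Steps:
$g{\left(R \right)} = - 285 \sqrt{R}$
$\left(g{\left(515 \right)} + \sqrt{27136 - 116963}\right) \left(-469087 + 346926\right) = \left(- 285 \sqrt{515} + \sqrt{27136 - 116963}\right) \left(-469087 + 346926\right) = \left(- 285 \sqrt{515} + \sqrt{-89827}\right) \left(-122161\right) = \left(- 285 \sqrt{515} + i \sqrt{89827}\right) \left(-122161\right) = 34815885 \sqrt{515} - 122161 i \sqrt{89827}$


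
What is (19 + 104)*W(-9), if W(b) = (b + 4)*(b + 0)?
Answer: 5535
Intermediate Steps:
W(b) = b*(4 + b) (W(b) = (4 + b)*b = b*(4 + b))
(19 + 104)*W(-9) = (19 + 104)*(-9*(4 - 9)) = 123*(-9*(-5)) = 123*45 = 5535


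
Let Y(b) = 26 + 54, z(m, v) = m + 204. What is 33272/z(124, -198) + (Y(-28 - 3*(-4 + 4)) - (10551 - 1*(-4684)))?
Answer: -617196/41 ≈ -15054.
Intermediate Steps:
z(m, v) = 204 + m
Y(b) = 80
33272/z(124, -198) + (Y(-28 - 3*(-4 + 4)) - (10551 - 1*(-4684))) = 33272/(204 + 124) + (80 - (10551 - 1*(-4684))) = 33272/328 + (80 - (10551 + 4684)) = 33272*(1/328) + (80 - 1*15235) = 4159/41 + (80 - 15235) = 4159/41 - 15155 = -617196/41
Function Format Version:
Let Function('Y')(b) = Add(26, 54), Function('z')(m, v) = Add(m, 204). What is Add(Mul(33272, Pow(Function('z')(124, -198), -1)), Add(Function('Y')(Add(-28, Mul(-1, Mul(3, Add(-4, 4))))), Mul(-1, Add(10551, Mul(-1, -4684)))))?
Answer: Rational(-617196, 41) ≈ -15054.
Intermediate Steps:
Function('z')(m, v) = Add(204, m)
Function('Y')(b) = 80
Add(Mul(33272, Pow(Function('z')(124, -198), -1)), Add(Function('Y')(Add(-28, Mul(-1, Mul(3, Add(-4, 4))))), Mul(-1, Add(10551, Mul(-1, -4684))))) = Add(Mul(33272, Pow(Add(204, 124), -1)), Add(80, Mul(-1, Add(10551, Mul(-1, -4684))))) = Add(Mul(33272, Pow(328, -1)), Add(80, Mul(-1, Add(10551, 4684)))) = Add(Mul(33272, Rational(1, 328)), Add(80, Mul(-1, 15235))) = Add(Rational(4159, 41), Add(80, -15235)) = Add(Rational(4159, 41), -15155) = Rational(-617196, 41)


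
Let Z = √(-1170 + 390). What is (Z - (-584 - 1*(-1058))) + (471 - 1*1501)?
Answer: -1504 + 2*I*√195 ≈ -1504.0 + 27.928*I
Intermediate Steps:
Z = 2*I*√195 (Z = √(-780) = 2*I*√195 ≈ 27.928*I)
(Z - (-584 - 1*(-1058))) + (471 - 1*1501) = (2*I*√195 - (-584 - 1*(-1058))) + (471 - 1*1501) = (2*I*√195 - (-584 + 1058)) + (471 - 1501) = (2*I*√195 - 1*474) - 1030 = (2*I*√195 - 474) - 1030 = (-474 + 2*I*√195) - 1030 = -1504 + 2*I*√195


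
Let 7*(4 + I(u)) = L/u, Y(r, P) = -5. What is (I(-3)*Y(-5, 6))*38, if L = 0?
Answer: 760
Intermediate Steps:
I(u) = -4 (I(u) = -4 + (0/u)/7 = -4 + (⅐)*0 = -4 + 0 = -4)
(I(-3)*Y(-5, 6))*38 = -4*(-5)*38 = 20*38 = 760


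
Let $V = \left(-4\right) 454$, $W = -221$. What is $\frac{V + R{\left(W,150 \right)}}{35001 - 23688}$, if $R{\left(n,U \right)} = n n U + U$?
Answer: $\frac{7324484}{11313} \approx 647.44$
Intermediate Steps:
$R{\left(n,U \right)} = U + U n^{2}$ ($R{\left(n,U \right)} = n^{2} U + U = U n^{2} + U = U + U n^{2}$)
$V = -1816$
$\frac{V + R{\left(W,150 \right)}}{35001 - 23688} = \frac{-1816 + 150 \left(1 + \left(-221\right)^{2}\right)}{35001 - 23688} = \frac{-1816 + 150 \left(1 + 48841\right)}{11313} = \left(-1816 + 150 \cdot 48842\right) \frac{1}{11313} = \left(-1816 + 7326300\right) \frac{1}{11313} = 7324484 \cdot \frac{1}{11313} = \frac{7324484}{11313}$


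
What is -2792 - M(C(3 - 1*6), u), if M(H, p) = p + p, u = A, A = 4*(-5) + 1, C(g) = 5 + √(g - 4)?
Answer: -2754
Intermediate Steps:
C(g) = 5 + √(-4 + g)
A = -19 (A = -20 + 1 = -19)
u = -19
M(H, p) = 2*p
-2792 - M(C(3 - 1*6), u) = -2792 - 2*(-19) = -2792 - 1*(-38) = -2792 + 38 = -2754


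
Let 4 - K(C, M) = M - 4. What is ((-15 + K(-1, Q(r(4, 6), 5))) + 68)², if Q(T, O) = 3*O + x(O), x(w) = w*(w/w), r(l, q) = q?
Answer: 1681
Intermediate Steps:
x(w) = w (x(w) = w*1 = w)
Q(T, O) = 4*O (Q(T, O) = 3*O + O = 4*O)
K(C, M) = 8 - M (K(C, M) = 4 - (M - 4) = 4 - (-4 + M) = 4 + (4 - M) = 8 - M)
((-15 + K(-1, Q(r(4, 6), 5))) + 68)² = ((-15 + (8 - 4*5)) + 68)² = ((-15 + (8 - 1*20)) + 68)² = ((-15 + (8 - 20)) + 68)² = ((-15 - 12) + 68)² = (-27 + 68)² = 41² = 1681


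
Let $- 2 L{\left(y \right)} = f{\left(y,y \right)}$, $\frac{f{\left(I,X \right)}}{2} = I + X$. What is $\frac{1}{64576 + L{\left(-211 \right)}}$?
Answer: $\frac{1}{64998} \approx 1.5385 \cdot 10^{-5}$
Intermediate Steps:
$f{\left(I,X \right)} = 2 I + 2 X$ ($f{\left(I,X \right)} = 2 \left(I + X\right) = 2 I + 2 X$)
$L{\left(y \right)} = - 2 y$ ($L{\left(y \right)} = - \frac{2 y + 2 y}{2} = - \frac{4 y}{2} = - 2 y$)
$\frac{1}{64576 + L{\left(-211 \right)}} = \frac{1}{64576 - -422} = \frac{1}{64576 + 422} = \frac{1}{64998}$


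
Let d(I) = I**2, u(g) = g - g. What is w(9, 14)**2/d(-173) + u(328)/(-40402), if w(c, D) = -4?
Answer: 16/29929 ≈ 0.00053460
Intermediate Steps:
u(g) = 0
w(9, 14)**2/d(-173) + u(328)/(-40402) = (-4)**2/((-173)**2) + 0/(-40402) = 16/29929 + 0*(-1/40402) = 16*(1/29929) + 0 = 16/29929 + 0 = 16/29929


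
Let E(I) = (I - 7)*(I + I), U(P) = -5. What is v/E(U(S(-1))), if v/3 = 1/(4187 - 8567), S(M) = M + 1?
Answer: -1/175200 ≈ -5.7078e-6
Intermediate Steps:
S(M) = 1 + M
E(I) = 2*I*(-7 + I) (E(I) = (-7 + I)*(2*I) = 2*I*(-7 + I))
v = -1/1460 (v = 3/(4187 - 8567) = 3/(-4380) = 3*(-1/4380) = -1/1460 ≈ -0.00068493)
v/E(U(S(-1))) = -(-1/(10*(-7 - 5)))/1460 = -1/(1460*(2*(-5)*(-12))) = -1/1460/120 = -1/1460*1/120 = -1/175200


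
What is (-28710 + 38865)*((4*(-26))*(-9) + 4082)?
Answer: 50957790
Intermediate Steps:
(-28710 + 38865)*((4*(-26))*(-9) + 4082) = 10155*(-104*(-9) + 4082) = 10155*(936 + 4082) = 10155*5018 = 50957790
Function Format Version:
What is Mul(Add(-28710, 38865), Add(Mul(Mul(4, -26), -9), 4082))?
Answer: 50957790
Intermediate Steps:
Mul(Add(-28710, 38865), Add(Mul(Mul(4, -26), -9), 4082)) = Mul(10155, Add(Mul(-104, -9), 4082)) = Mul(10155, Add(936, 4082)) = Mul(10155, 5018) = 50957790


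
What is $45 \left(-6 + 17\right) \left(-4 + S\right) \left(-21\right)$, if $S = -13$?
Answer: $176715$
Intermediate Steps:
$45 \left(-6 + 17\right) \left(-4 + S\right) \left(-21\right) = 45 \left(-6 + 17\right) \left(-4 - 13\right) \left(-21\right) = 45 \cdot 11 \left(-17\right) \left(-21\right) = 45 \left(-187\right) \left(-21\right) = \left(-8415\right) \left(-21\right) = 176715$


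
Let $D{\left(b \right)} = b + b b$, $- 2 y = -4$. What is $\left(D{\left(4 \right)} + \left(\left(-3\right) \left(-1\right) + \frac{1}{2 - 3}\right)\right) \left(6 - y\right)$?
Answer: $88$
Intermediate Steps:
$y = 2$ ($y = \left(- \frac{1}{2}\right) \left(-4\right) = 2$)
$D{\left(b \right)} = b + b^{2}$
$\left(D{\left(4 \right)} + \left(\left(-3\right) \left(-1\right) + \frac{1}{2 - 3}\right)\right) \left(6 - y\right) = \left(4 \left(1 + 4\right) + \left(\left(-3\right) \left(-1\right) + \frac{1}{2 - 3}\right)\right) \left(6 - 2\right) = \left(4 \cdot 5 + \left(3 + \frac{1}{-1}\right)\right) \left(6 - 2\right) = \left(20 + \left(3 - 1\right)\right) 4 = \left(20 + 2\right) 4 = 22 \cdot 4 = 88$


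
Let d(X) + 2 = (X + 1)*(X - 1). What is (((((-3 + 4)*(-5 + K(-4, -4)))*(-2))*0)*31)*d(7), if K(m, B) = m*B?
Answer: 0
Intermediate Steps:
d(X) = -2 + (1 + X)*(-1 + X) (d(X) = -2 + (X + 1)*(X - 1) = -2 + (1 + X)*(-1 + X))
K(m, B) = B*m
(((((-3 + 4)*(-5 + K(-4, -4)))*(-2))*0)*31)*d(7) = (((((-3 + 4)*(-5 - 4*(-4)))*(-2))*0)*31)*(-3 + 7²) = ((((1*(-5 + 16))*(-2))*0)*31)*(-3 + 49) = ((((1*11)*(-2))*0)*31)*46 = (((11*(-2))*0)*31)*46 = (-22*0*31)*46 = (0*31)*46 = 0*46 = 0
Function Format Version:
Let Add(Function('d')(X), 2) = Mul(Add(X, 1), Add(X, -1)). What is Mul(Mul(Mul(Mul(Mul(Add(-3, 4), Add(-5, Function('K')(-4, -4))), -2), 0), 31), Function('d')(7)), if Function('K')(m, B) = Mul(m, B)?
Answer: 0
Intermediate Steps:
Function('d')(X) = Add(-2, Mul(Add(1, X), Add(-1, X))) (Function('d')(X) = Add(-2, Mul(Add(X, 1), Add(X, -1))) = Add(-2, Mul(Add(1, X), Add(-1, X))))
Function('K')(m, B) = Mul(B, m)
Mul(Mul(Mul(Mul(Mul(Add(-3, 4), Add(-5, Function('K')(-4, -4))), -2), 0), 31), Function('d')(7)) = Mul(Mul(Mul(Mul(Mul(Add(-3, 4), Add(-5, Mul(-4, -4))), -2), 0), 31), Add(-3, Pow(7, 2))) = Mul(Mul(Mul(Mul(Mul(1, Add(-5, 16)), -2), 0), 31), Add(-3, 49)) = Mul(Mul(Mul(Mul(Mul(1, 11), -2), 0), 31), 46) = Mul(Mul(Mul(Mul(11, -2), 0), 31), 46) = Mul(Mul(Mul(-22, 0), 31), 46) = Mul(Mul(0, 31), 46) = Mul(0, 46) = 0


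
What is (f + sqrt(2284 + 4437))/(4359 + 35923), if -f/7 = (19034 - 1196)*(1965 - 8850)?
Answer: 429851205/20141 + sqrt(6721)/40282 ≈ 21342.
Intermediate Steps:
f = 859702410 (f = -7*(19034 - 1196)*(1965 - 8850) = -124866*(-6885) = -7*(-122814630) = 859702410)
(f + sqrt(2284 + 4437))/(4359 + 35923) = (859702410 + sqrt(2284 + 4437))/(4359 + 35923) = (859702410 + sqrt(6721))/40282 = (859702410 + sqrt(6721))*(1/40282) = 429851205/20141 + sqrt(6721)/40282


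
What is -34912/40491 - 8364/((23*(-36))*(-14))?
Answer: -20649073/13038102 ≈ -1.5837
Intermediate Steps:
-34912/40491 - 8364/((23*(-36))*(-14)) = -34912*1/40491 - 8364/((-828*(-14))) = -34912/40491 - 8364/11592 = -34912/40491 - 8364*1/11592 = -34912/40491 - 697/966 = -20649073/13038102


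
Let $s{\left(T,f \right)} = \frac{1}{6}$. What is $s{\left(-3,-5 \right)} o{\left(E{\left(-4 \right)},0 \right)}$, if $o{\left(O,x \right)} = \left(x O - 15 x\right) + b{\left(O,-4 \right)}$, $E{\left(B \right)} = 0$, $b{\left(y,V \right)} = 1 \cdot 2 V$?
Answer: $- \frac{4}{3} \approx -1.3333$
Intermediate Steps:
$b{\left(y,V \right)} = 2 V$
$o{\left(O,x \right)} = -8 - 15 x + O x$ ($o{\left(O,x \right)} = \left(x O - 15 x\right) + 2 \left(-4\right) = \left(O x - 15 x\right) - 8 = \left(- 15 x + O x\right) - 8 = -8 - 15 x + O x$)
$s{\left(T,f \right)} = \frac{1}{6}$
$s{\left(-3,-5 \right)} o{\left(E{\left(-4 \right)},0 \right)} = \frac{-8 - 0 + 0 \cdot 0}{6} = \frac{-8 + 0 + 0}{6} = \frac{1}{6} \left(-8\right) = - \frac{4}{3}$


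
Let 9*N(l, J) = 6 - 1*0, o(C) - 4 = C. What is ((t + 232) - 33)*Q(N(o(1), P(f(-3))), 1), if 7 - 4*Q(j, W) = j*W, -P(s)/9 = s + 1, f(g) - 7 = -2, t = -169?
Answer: 95/2 ≈ 47.500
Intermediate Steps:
o(C) = 4 + C
f(g) = 5 (f(g) = 7 - 2 = 5)
P(s) = -9 - 9*s (P(s) = -9*(s + 1) = -9*(1 + s) = -9 - 9*s)
N(l, J) = ⅔ (N(l, J) = (6 - 1*0)/9 = (6 + 0)/9 = (⅑)*6 = ⅔)
Q(j, W) = 7/4 - W*j/4 (Q(j, W) = 7/4 - j*W/4 = 7/4 - W*j/4)
((t + 232) - 33)*Q(N(o(1), P(f(-3))), 1) = ((-169 + 232) - 33)*(7/4 - ¼*1*⅔) = (63 - 33)*(7/4 - ⅙) = 30*(19/12) = 95/2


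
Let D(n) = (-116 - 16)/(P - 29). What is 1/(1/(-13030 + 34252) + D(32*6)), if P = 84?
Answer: -106110/254659 ≈ -0.41667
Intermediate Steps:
D(n) = -12/5 (D(n) = (-116 - 16)/(84 - 29) = -132/55 = -132*1/55 = -12/5)
1/(1/(-13030 + 34252) + D(32*6)) = 1/(1/(-13030 + 34252) - 12/5) = 1/(1/21222 - 12/5) = 1/(-254659/106110) = -106110/254659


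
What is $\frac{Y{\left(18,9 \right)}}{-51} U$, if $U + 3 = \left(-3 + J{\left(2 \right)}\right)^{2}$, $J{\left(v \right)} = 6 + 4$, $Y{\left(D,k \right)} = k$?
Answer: $- \frac{138}{17} \approx -8.1176$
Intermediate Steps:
$J{\left(v \right)} = 10$
$U = 46$ ($U = -3 + \left(-3 + 10\right)^{2} = -3 + 7^{2} = -3 + 49 = 46$)
$\frac{Y{\left(18,9 \right)}}{-51} U = \frac{9}{-51} \cdot 46 = 9 \left(- \frac{1}{51}\right) 46 = \left(- \frac{3}{17}\right) 46 = - \frac{138}{17}$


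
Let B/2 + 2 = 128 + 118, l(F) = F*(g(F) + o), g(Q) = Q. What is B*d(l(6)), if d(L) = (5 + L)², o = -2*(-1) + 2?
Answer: 2061800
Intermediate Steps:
o = 4 (o = 2 + 2 = 4)
l(F) = F*(4 + F) (l(F) = F*(F + 4) = F*(4 + F))
B = 488 (B = -4 + 2*(128 + 118) = -4 + 2*246 = -4 + 492 = 488)
B*d(l(6)) = 488*(5 + 6*(4 + 6))² = 488*(5 + 6*10)² = 488*(5 + 60)² = 488*65² = 488*4225 = 2061800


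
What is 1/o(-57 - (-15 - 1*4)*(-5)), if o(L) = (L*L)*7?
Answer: 1/161728 ≈ 6.1832e-6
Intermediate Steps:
o(L) = 7*L² (o(L) = L²*7 = 7*L²)
1/o(-57 - (-15 - 1*4)*(-5)) = 1/(7*(-57 - (-15 - 1*4)*(-5))²) = 1/(7*(-57 - (-15 - 4)*(-5))²) = 1/(7*(-57 - (-19)*(-5))²) = 1/(7*(-57 - 1*95)²) = 1/(7*(-57 - 95)²) = 1/(7*(-152)²) = 1/(7*23104) = 1/161728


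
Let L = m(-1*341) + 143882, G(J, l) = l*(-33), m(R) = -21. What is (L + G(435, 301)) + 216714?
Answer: 350642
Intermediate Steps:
G(J, l) = -33*l
L = 143861 (L = -21 + 143882 = 143861)
(L + G(435, 301)) + 216714 = (143861 - 33*301) + 216714 = (143861 - 9933) + 216714 = 133928 + 216714 = 350642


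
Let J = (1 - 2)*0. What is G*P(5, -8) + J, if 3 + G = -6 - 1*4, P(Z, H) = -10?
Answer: 130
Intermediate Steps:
G = -13 (G = -3 + (-6 - 1*4) = -3 + (-6 - 4) = -3 - 10 = -13)
J = 0 (J = -1*0 = 0)
G*P(5, -8) + J = -13*(-10) + 0 = 130 + 0 = 130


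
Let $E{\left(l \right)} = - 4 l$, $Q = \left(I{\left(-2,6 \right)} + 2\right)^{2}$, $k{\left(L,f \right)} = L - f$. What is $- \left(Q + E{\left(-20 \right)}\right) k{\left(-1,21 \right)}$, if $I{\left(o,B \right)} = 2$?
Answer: $2112$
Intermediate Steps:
$Q = 16$ ($Q = \left(2 + 2\right)^{2} = 4^{2} = 16$)
$- \left(Q + E{\left(-20 \right)}\right) k{\left(-1,21 \right)} = - \left(16 - -80\right) \left(-1 - 21\right) = - \left(16 + 80\right) \left(-1 - 21\right) = - 96 \left(-22\right) = \left(-1\right) \left(-2112\right) = 2112$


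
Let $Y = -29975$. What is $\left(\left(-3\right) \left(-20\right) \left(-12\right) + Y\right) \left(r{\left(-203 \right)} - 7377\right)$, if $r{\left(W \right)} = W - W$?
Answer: $226437015$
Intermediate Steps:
$r{\left(W \right)} = 0$
$\left(\left(-3\right) \left(-20\right) \left(-12\right) + Y\right) \left(r{\left(-203 \right)} - 7377\right) = \left(\left(-3\right) \left(-20\right) \left(-12\right) - 29975\right) \left(0 - 7377\right) = \left(60 \left(-12\right) - 29975\right) \left(-7377\right) = \left(-720 - 29975\right) \left(-7377\right) = \left(-30695\right) \left(-7377\right) = 226437015$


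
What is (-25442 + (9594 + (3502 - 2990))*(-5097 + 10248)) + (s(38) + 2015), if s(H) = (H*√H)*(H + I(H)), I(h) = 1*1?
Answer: 52032579 + 1482*√38 ≈ 5.2042e+7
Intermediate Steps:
I(h) = 1
s(H) = H^(3/2)*(1 + H) (s(H) = (H*√H)*(H + 1) = H^(3/2)*(1 + H))
(-25442 + (9594 + (3502 - 2990))*(-5097 + 10248)) + (s(38) + 2015) = (-25442 + (9594 + (3502 - 2990))*(-5097 + 10248)) + (38^(3/2)*(1 + 38) + 2015) = (-25442 + (9594 + 512)*5151) + ((38*√38)*39 + 2015) = (-25442 + 10106*5151) + (1482*√38 + 2015) = (-25442 + 52056006) + (2015 + 1482*√38) = 52030564 + (2015 + 1482*√38) = 52032579 + 1482*√38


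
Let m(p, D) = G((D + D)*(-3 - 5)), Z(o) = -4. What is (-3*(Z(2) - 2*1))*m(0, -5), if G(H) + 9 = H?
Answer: 1278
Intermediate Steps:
G(H) = -9 + H
m(p, D) = -9 - 16*D (m(p, D) = -9 + (D + D)*(-3 - 5) = -9 + (2*D)*(-8) = -9 - 16*D)
(-3*(Z(2) - 2*1))*m(0, -5) = (-3*(-4 - 2*1))*(-9 - 16*(-5)) = (-3*(-4 - 2))*(-9 + 80) = -3*(-6)*71 = 18*71 = 1278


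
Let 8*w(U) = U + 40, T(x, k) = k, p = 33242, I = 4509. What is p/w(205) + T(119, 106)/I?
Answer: 1199131394/1104705 ≈ 1085.5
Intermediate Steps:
w(U) = 5 + U/8 (w(U) = (U + 40)/8 = (40 + U)/8 = 5 + U/8)
p/w(205) + T(119, 106)/I = 33242/(5 + (1/8)*205) + 106/4509 = 33242/(5 + 205/8) + 106*(1/4509) = 33242/(245/8) + 106/4509 = 33242*(8/245) + 106/4509 = 265936/245 + 106/4509 = 1199131394/1104705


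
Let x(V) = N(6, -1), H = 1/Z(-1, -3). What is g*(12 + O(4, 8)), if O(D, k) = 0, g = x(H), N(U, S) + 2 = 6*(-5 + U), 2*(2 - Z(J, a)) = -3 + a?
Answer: 48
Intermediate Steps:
Z(J, a) = 7/2 - a/2 (Z(J, a) = 2 - (-3 + a)/2 = 2 + (3/2 - a/2) = 7/2 - a/2)
H = ⅕ (H = 1/(7/2 - ½*(-3)) = 1/(7/2 + 3/2) = 1/5 = ⅕ ≈ 0.20000)
N(U, S) = -32 + 6*U (N(U, S) = -2 + 6*(-5 + U) = -2 + (-30 + 6*U) = -32 + 6*U)
x(V) = 4 (x(V) = -32 + 6*6 = -32 + 36 = 4)
g = 4
g*(12 + O(4, 8)) = 4*(12 + 0) = 4*12 = 48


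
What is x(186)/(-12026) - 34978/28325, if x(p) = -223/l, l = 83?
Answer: -34907254049/28272825350 ≈ -1.2347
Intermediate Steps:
x(p) = -223/83
x(186)/(-12026) - 34978/28325 = -223/83/(-12026) - 34978/28325 = -223/83*(-1/12026) - 34978*1/28325 = 223/998158 - 34978/28325 = -34907254049/28272825350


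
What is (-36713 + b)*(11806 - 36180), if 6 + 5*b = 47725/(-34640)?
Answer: 15499297819971/17320 ≈ 8.9488e+8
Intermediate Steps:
b = -51113/34640 (b = -6/5 + (47725/(-34640))/5 = -6/5 + (47725*(-1/34640))/5 = -6/5 + (⅕)*(-9545/6928) = -6/5 - 1909/6928 = -51113/34640 ≈ -1.4755)
(-36713 + b)*(11806 - 36180) = (-36713 - 51113/34640)*(11806 - 36180) = -1271789433/34640*(-24374) = 15499297819971/17320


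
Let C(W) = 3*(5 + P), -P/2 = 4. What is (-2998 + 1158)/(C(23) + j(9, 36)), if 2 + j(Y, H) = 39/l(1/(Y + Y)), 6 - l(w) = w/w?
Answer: 575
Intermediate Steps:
P = -8 (P = -2*4 = -8)
C(W) = -9 (C(W) = 3*(5 - 8) = 3*(-3) = -9)
l(w) = 5 (l(w) = 6 - w/w = 6 - 1*1 = 6 - 1 = 5)
j(Y, H) = 29/5 (j(Y, H) = -2 + 39/5 = 29/5)
(-2998 + 1158)/(C(23) + j(9, 36)) = (-2998 + 1158)/(-9 + 29/5) = -1840/(-16/5) = -1840*(-5/16) = 575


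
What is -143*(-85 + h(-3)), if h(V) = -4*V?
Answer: 10439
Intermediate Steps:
-143*(-85 + h(-3)) = -143*(-85 - 4*(-3)) = -143*(-85 + 12) = -143*(-73) = 10439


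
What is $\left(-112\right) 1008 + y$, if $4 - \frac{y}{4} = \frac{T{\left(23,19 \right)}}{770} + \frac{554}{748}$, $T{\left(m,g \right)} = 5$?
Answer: $- \frac{147763832}{1309} \approx -1.1288 \cdot 10^{5}$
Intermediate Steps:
$y = \frac{17032}{1309}$ ($y = 16 - 4 \left(\frac{5}{770} + \frac{554}{748}\right) = 16 - 4 \left(5 \cdot \frac{1}{770} + 554 \cdot \frac{1}{748}\right) = 16 - 4 \left(\frac{1}{154} + \frac{277}{374}\right) = 16 - \frac{3912}{1309} = \frac{17032}{1309} \approx 13.011$)
$\left(-112\right) 1008 + y = \left(-112\right) 1008 + \frac{17032}{1309} = -112896 + \frac{17032}{1309} = - \frac{147763832}{1309}$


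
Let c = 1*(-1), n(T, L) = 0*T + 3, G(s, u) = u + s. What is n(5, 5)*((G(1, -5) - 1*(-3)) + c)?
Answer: -6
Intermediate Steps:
G(s, u) = s + u
n(T, L) = 3 (n(T, L) = 0 + 3 = 3)
c = -1
n(5, 5)*((G(1, -5) - 1*(-3)) + c) = 3*(((1 - 5) - 1*(-3)) - 1) = 3*((-4 + 3) - 1) = 3*(-1 - 1) = 3*(-2) = -6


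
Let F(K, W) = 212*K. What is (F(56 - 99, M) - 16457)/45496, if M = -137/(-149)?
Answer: -25573/45496 ≈ -0.56209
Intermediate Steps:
M = 137/149 (M = -137*(-1/149) = 137/149 ≈ 0.91946)
(F(56 - 99, M) - 16457)/45496 = (212*(56 - 99) - 16457)/45496 = (212*(-43) - 16457)*(1/45496) = (-9116 - 16457)*(1/45496) = -25573*1/45496 = -25573/45496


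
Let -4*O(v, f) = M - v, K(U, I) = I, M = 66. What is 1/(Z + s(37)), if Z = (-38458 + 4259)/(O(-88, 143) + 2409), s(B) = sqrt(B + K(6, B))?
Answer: -1339979/12458605 - 185761*sqrt(74)/24917210 ≈ -0.17169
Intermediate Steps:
O(v, f) = -33/2 + v/4 (O(v, f) = -(66 - v)/4 = -33/2 + v/4)
s(B) = sqrt(2)*sqrt(B) (s(B) = sqrt(B + B) = sqrt(2*B) = sqrt(2)*sqrt(B))
Z = -6218/431 (Z = (-38458 + 4259)/((-33/2 + (1/4)*(-88)) + 2409) = -34199/((-33/2 - 22) + 2409) = -34199/(-77/2 + 2409) = -34199/4741/2 = -34199*2/4741 = -6218/431 ≈ -14.427)
1/(Z + s(37)) = 1/(-6218/431 + sqrt(2)*sqrt(37)) = 1/(-6218/431 + sqrt(74))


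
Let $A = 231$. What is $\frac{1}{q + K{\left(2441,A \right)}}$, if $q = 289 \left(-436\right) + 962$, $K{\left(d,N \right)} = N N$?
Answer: $- \frac{1}{71681} \approx -1.3951 \cdot 10^{-5}$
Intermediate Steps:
$K{\left(d,N \right)} = N^{2}$
$q = -125042$ ($q = -126004 + 962 = -125042$)
$\frac{1}{q + K{\left(2441,A \right)}} = \frac{1}{-125042 + 231^{2}} = \frac{1}{-125042 + 53361} = \frac{1}{-71681} = - \frac{1}{71681}$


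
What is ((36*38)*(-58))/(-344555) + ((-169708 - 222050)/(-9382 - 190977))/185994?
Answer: 492822419121119/2140006517899755 ≈ 0.23029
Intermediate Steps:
((36*38)*(-58))/(-344555) + ((-169708 - 222050)/(-9382 - 190977))/185994 = (1368*(-58))*(-1/344555) - 391758/(-200359)*(1/185994) = -79344*(-1/344555) - 391758*(-1/200359)*(1/185994) = 79344/344555 + (391758/200359)*(1/185994) = 79344/344555 + 65293/6210928641 = 492822419121119/2140006517899755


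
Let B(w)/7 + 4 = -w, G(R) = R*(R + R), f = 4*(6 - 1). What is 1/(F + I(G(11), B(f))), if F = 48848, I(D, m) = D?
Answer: 1/49090 ≈ 2.0371e-5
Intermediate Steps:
f = 20 (f = 4*5 = 20)
G(R) = 2*R² (G(R) = R*(2*R) = 2*R²)
B(w) = -28 - 7*w (B(w) = -28 + 7*(-w) = -28 - 7*w)
1/(F + I(G(11), B(f))) = 1/(48848 + 2*11²) = 1/(48848 + 2*121) = 1/(48848 + 242) = 1/49090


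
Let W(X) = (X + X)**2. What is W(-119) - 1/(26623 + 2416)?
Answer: 1644885115/29039 ≈ 56644.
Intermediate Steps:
W(X) = 4*X**2 (W(X) = (2*X)**2 = 4*X**2)
W(-119) - 1/(26623 + 2416) = 4*(-119)**2 - 1/(26623 + 2416) = 4*14161 - 1/29039 = 56644 - 1*1/29039 = 56644 - 1/29039 = 1644885115/29039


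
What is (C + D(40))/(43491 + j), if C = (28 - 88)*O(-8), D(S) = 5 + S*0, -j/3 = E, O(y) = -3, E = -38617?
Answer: 185/159342 ≈ 0.0011610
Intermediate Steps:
j = 115851 (j = -3*(-38617) = 115851)
D(S) = 5 (D(S) = 5 + 0 = 5)
C = 180 (C = (28 - 88)*(-3) = -60*(-3) = 180)
(C + D(40))/(43491 + j) = (180 + 5)/(43491 + 115851) = 185/159342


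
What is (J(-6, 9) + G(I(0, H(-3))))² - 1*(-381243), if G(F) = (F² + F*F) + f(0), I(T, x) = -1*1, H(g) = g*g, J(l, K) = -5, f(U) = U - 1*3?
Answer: 381279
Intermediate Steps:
f(U) = -3 + U (f(U) = U - 3 = -3 + U)
H(g) = g²
I(T, x) = -1
G(F) = -3 + 2*F² (G(F) = (F² + F*F) + (-3 + 0) = (F² + F²) - 3 = 2*F² - 3 = -3 + 2*F²)
(J(-6, 9) + G(I(0, H(-3))))² - 1*(-381243) = (-5 + (-3 + 2*(-1)²))² - 1*(-381243) = (-5 + (-3 + 2*1))² + 381243 = (-5 + (-3 + 2))² + 381243 = (-5 - 1)² + 381243 = (-6)² + 381243 = 36 + 381243 = 381279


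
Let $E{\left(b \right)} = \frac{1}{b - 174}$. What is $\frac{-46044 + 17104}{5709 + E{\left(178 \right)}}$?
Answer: $- \frac{115760}{22837} \approx -5.069$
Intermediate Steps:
$E{\left(b \right)} = \frac{1}{-174 + b}$
$\frac{-46044 + 17104}{5709 + E{\left(178 \right)}} = \frac{-46044 + 17104}{5709 + \frac{1}{-174 + 178}} = - \frac{28940}{5709 + \frac{1}{4}} = - \frac{28940}{\frac{22837}{4}} = \left(-28940\right) \frac{4}{22837} = - \frac{115760}{22837}$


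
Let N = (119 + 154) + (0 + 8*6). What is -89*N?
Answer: -28569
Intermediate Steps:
N = 321 (N = 273 + (0 + 48) = 273 + 48 = 321)
-89*N = -89*321 = -28569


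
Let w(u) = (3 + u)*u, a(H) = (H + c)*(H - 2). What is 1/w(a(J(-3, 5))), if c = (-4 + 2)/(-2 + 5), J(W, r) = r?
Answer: 1/208 ≈ 0.0048077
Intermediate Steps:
c = -2/3 ≈ -0.66667
a(H) = (-2 + H)*(-2/3 + H) (a(H) = (H - 2/3)*(H - 2) = (-2/3 + H)*(-2 + H) = (-2 + H)*(-2/3 + H))
w(u) = u*(3 + u)
1/w(a(J(-3, 5))) = 1/((4/3 + 5**2 - 8/3*5)*(3 + (4/3 + 5**2 - 8/3*5))) = 1/((4/3 + 25 - 40/3)*(3 + (4/3 + 25 - 40/3))) = 1/(13*(3 + 13)) = 1/(13*16) = 1/208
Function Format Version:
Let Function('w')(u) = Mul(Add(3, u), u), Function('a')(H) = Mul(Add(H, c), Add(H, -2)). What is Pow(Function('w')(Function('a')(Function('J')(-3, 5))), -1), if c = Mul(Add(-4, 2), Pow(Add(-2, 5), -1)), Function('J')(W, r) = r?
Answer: Rational(1, 208) ≈ 0.0048077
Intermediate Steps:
c = Rational(-2, 3) (c = Mul(-2, Pow(3, -1)) = Mul(-2, Rational(1, 3)) = Rational(-2, 3) ≈ -0.66667)
Function('a')(H) = Mul(Add(-2, H), Add(Rational(-2, 3), H)) (Function('a')(H) = Mul(Add(H, Rational(-2, 3)), Add(H, -2)) = Mul(Add(Rational(-2, 3), H), Add(-2, H)) = Mul(Add(-2, H), Add(Rational(-2, 3), H)))
Function('w')(u) = Mul(u, Add(3, u))
Pow(Function('w')(Function('a')(Function('J')(-3, 5))), -1) = Pow(Mul(Add(Rational(4, 3), Pow(5, 2), Mul(Rational(-8, 3), 5)), Add(3, Add(Rational(4, 3), Pow(5, 2), Mul(Rational(-8, 3), 5)))), -1) = Pow(Mul(Add(Rational(4, 3), 25, Rational(-40, 3)), Add(3, Add(Rational(4, 3), 25, Rational(-40, 3)))), -1) = Pow(Mul(13, Add(3, 13)), -1) = Pow(Mul(13, 16), -1) = Pow(208, -1) = Rational(1, 208)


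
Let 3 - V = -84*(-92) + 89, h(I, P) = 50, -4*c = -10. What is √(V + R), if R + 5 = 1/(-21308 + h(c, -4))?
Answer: I*√392602907686/7086 ≈ 88.425*I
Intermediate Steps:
c = 5/2 (c = -¼*(-10) = 5/2 ≈ 2.5000)
V = -7814 (V = 3 - (-84*(-92) + 89) = 3 - (7728 + 89) = 3 - 1*7817 = 3 - 7817 = -7814)
R = -106291/21258 (R = -5 + 1/(-21308 + 50) = -5 + 1/(-21258) = -5 - 1/21258 = -106291/21258 ≈ -5.0000)
√(V + R) = √(-7814 - 106291/21258) = √(-166216303/21258) = I*√392602907686/7086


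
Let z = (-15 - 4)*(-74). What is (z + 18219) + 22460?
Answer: 42085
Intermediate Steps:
z = 1406 (z = -19*(-74) = 1406)
(z + 18219) + 22460 = (1406 + 18219) + 22460 = 19625 + 22460 = 42085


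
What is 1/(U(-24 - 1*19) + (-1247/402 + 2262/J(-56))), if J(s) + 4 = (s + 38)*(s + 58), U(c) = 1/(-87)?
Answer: -38860/2318523 ≈ -0.016761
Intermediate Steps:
U(c) = -1/87
J(s) = -4 + (38 + s)*(58 + s) (J(s) = -4 + (s + 38)*(s + 58) = -4 + (38 + s)*(58 + s))
1/(U(-24 - 1*19) + (-1247/402 + 2262/J(-56))) = 1/(-1/87 + (-1247/402 + 2262/(2200 + (-56)² + 96*(-56)))) = 1/(-1/87 + (-1247*1/402 + 2262/(2200 + 3136 - 5376))) = 1/(-1/87 + (-1247/402 + 2262/(-40))) = 1/(-1/87 + (-1247/402 + 2262*(-1/40))) = 1/(-1/87 + (-1247/402 - 1131/20)) = 1/(-1/87 - 239801/4020) = 1/(-2318523/38860) = -38860/2318523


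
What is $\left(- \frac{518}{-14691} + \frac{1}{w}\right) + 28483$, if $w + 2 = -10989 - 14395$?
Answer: $\frac{1180291805435}{41438414} \approx 28483.0$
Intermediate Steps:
$w = -25386$ ($w = -2 - 25384 = -25386$)
$\left(- \frac{518}{-14691} + \frac{1}{w}\right) + 28483 = \left(- \frac{518}{-14691} + \frac{1}{-25386}\right) + 28483 = \left(\left(-518\right) \left(- \frac{1}{14691}\right) - \frac{1}{25386}\right) + 28483 = \left(\frac{518}{14691} - \frac{1}{25386}\right) + 28483 = \frac{1459473}{41438414} + 28483 = \frac{1180291805435}{41438414}$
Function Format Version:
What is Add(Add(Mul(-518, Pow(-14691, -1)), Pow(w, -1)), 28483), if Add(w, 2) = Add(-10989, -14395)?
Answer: Rational(1180291805435, 41438414) ≈ 28483.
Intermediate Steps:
w = -25386 (w = Add(-2, Add(-10989, -14395)) = Add(-2, -25384) = -25386)
Add(Add(Mul(-518, Pow(-14691, -1)), Pow(w, -1)), 28483) = Add(Add(Mul(-518, Pow(-14691, -1)), Pow(-25386, -1)), 28483) = Add(Add(Mul(-518, Rational(-1, 14691)), Rational(-1, 25386)), 28483) = Add(Add(Rational(518, 14691), Rational(-1, 25386)), 28483) = Add(Rational(1459473, 41438414), 28483) = Rational(1180291805435, 41438414)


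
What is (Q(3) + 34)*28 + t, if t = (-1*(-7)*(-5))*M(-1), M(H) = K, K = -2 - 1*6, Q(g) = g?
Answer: 1316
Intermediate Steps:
K = -8 (K = -2 - 6 = -8)
M(H) = -8
t = 280 (t = (-1*(-7)*(-5))*(-8) = (7*(-5))*(-8) = -35*(-8) = 280)
(Q(3) + 34)*28 + t = (3 + 34)*28 + 280 = 37*28 + 280 = 1036 + 280 = 1316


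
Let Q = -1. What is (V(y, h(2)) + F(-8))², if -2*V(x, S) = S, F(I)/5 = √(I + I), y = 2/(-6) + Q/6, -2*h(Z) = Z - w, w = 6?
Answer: (1 - 20*I)² ≈ -399.0 - 40.0*I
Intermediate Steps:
h(Z) = 3 - Z/2 (h(Z) = -(Z - 1*6)/2 = -(Z - 6)/2 = -(-6 + Z)/2 = 3 - Z/2)
y = -½ (y = 2/(-6) - 1/6 = 2*(-⅙) - 1*⅙ = -⅓ - ⅙ = -½ ≈ -0.50000)
F(I) = 5*√2*√I (F(I) = 5*√(I + I) = 5*√(2*I) = 5*(√2*√I) = 5*√2*√I)
V(x, S) = -S/2
(V(y, h(2)) + F(-8))² = (-(3 - ½*2)/2 + 5*√2*√(-8))² = (-(3 - 1)/2 + 5*√2*(2*I*√2))² = (-½*2 + 20*I)² = (-1 + 20*I)²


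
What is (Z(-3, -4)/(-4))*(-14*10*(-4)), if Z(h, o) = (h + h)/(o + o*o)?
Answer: 70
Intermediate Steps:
Z(h, o) = 2*h/(o + o²) (Z(h, o) = (2*h)/(o + o²) = 2*h/(o + o²))
(Z(-3, -4)/(-4))*(-14*10*(-4)) = ((2*(-3)/(-4*(1 - 4)))/(-4))*(-14*10*(-4)) = ((2*(-3)*(-¼)/(-3))*(-¼))*(-140*(-4)) = ((2*(-3)*(-¼)*(-⅓))*(-¼))*560 = -½*(-¼)*560 = (⅛)*560 = 70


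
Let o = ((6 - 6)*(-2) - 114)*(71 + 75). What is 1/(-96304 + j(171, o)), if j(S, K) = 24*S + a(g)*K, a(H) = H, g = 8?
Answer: -1/225352 ≈ -4.4375e-6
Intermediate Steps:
o = -16644 (o = (0*(-2) - 114)*146 = (0 - 114)*146 = -114*146 = -16644)
j(S, K) = 8*K + 24*S (j(S, K) = 24*S + 8*K = 8*K + 24*S)
1/(-96304 + j(171, o)) = 1/(-96304 + (8*(-16644) + 24*171)) = 1/(-96304 + (-133152 + 4104)) = 1/(-96304 - 129048) = 1/(-225352) = -1/225352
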